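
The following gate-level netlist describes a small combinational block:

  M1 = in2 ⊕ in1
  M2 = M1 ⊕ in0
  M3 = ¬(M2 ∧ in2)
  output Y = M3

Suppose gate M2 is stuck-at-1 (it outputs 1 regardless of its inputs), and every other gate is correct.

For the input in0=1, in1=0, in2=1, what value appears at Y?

0

Propagate with M2 forced: M1=1, M2=1 [stuck-at-1], M3=0.
So Y = 0. (Without the fault it would be 1.)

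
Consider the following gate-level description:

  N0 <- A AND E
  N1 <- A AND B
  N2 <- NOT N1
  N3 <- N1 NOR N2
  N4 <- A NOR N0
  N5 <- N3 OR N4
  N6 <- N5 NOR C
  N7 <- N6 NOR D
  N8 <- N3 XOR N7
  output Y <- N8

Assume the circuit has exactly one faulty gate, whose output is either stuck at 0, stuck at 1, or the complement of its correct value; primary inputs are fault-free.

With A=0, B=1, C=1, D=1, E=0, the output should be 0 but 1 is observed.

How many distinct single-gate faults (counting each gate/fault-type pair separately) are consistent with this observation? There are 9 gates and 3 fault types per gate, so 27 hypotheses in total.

8

Fault-free: N0=0, N1=0, N2=1, N3=0, N4=1, N5=1, N6=0, N7=0, N8=0 → 0. Observed 1.
  N0: none of the 3 fault types match ✗
  N1: none of the 3 fault types match ✗
  N2: stuck-at-0, inverted output ✓; others ✗
  N3: stuck-at-1, inverted output ✓; others ✗
  N4: none of the 3 fault types match ✗
  N5: none of the 3 fault types match ✗
  N6: none of the 3 fault types match ✗
  N7: stuck-at-1, inverted output ✓; others ✗
  N8: stuck-at-1, inverted output ✓; others ✗
Consistent faults: {N2 stuck-at-0, N2 inverted output, N3 stuck-at-1, N3 inverted output, N7 stuck-at-1, N7 inverted output, N8 stuck-at-1, N8 inverted output} — 8 in all.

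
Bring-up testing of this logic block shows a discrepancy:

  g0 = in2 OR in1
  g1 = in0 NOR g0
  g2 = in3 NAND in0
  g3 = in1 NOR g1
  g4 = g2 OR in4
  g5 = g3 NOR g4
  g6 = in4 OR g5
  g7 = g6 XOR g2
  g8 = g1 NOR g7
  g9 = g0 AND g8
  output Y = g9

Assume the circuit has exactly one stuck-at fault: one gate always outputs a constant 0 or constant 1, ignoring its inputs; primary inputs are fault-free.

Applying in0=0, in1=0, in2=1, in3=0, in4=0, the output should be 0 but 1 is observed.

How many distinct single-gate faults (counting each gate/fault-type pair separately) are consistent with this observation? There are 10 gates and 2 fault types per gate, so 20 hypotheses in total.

6

Fault-free: g0=1, g1=0, g2=1, g3=1, g4=1, g5=0, g6=0, g7=1, g8=0, g9=0 → 0. Observed 1.
  g0: none of the 2 fault types match ✗
  g1: none of the 2 fault types match ✗
  g2: stuck-at-0 ✓; others ✗
  g3: none of the 2 fault types match ✗
  g4: none of the 2 fault types match ✗
  g5: stuck-at-1 ✓; others ✗
  g6: stuck-at-1 ✓; others ✗
  g7: stuck-at-0 ✓; others ✗
  g8: stuck-at-1 ✓; others ✗
  g9: stuck-at-1 ✓; others ✗
Consistent faults: {g2 stuck-at-0, g5 stuck-at-1, g6 stuck-at-1, g7 stuck-at-0, g8 stuck-at-1, g9 stuck-at-1} — 6 in all.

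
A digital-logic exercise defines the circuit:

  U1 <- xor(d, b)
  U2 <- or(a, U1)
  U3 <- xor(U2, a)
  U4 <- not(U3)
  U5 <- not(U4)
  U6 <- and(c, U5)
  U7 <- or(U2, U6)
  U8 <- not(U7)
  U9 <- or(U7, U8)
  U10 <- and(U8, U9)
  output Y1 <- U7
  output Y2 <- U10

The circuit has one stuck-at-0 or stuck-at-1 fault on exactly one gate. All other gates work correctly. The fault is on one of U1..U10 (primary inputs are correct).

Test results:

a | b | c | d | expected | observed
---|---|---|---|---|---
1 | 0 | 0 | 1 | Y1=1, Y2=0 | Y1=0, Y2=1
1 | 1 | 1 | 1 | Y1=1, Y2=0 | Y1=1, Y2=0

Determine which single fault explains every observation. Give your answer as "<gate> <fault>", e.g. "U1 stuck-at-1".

Fault-free values for test 1 (a=1, b=0, c=0, d=1): U1=1, U2=1, U3=0, U4=1, U5=0, U6=0, U7=1, U8=0, U9=1, U10=0, giving Y1=1, Y2=0. Observed Y1=0, Y2=1.
Test 1: faults giving observed Y1=0, Y2=1 are {U2 stuck-at-0, U7 stuck-at-0}.
Test 2 (a=1, b=1, c=1, d=1): fault-free U1=0, U2=1, U3=0, U4=1, U5=0, U6=0, U7=1, U8=0, U9=1, U10=0 → Y1=1, Y2=0; observed Y1=1, Y2=0. Eliminates U7 stuck-at-0.
Only U2 stuck-at-0 is consistent with every test.

U2 stuck-at-0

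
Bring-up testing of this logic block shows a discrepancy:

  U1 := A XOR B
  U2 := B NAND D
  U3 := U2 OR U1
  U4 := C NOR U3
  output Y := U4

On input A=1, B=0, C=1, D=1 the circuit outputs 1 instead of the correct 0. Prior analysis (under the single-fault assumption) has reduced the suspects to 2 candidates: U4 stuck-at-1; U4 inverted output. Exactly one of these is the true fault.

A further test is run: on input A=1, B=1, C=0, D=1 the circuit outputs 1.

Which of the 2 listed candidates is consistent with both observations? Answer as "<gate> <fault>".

Evaluate each candidate on input A=1, B=1, C=0, D=1:
  U4 stuck-at-1: U1=0, U2=0, U3=0, U4=1 [stuck-at-1] → 1 — matches
  U4 inverted output: U1=0, U2=0, U3=0, U4=0 [inverted output] → 0 — eliminated
Only U4 stuck-at-1 reproduces the observed 1.

U4 stuck-at-1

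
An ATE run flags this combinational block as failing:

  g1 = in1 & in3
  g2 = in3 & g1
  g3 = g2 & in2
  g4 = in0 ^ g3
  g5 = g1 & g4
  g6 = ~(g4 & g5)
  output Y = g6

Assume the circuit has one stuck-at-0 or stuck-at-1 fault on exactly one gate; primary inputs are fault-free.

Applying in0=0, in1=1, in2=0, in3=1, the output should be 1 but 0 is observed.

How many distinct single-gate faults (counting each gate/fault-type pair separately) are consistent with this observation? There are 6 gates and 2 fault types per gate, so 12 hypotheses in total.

3

Fault-free: g1=1, g2=1, g3=0, g4=0, g5=0, g6=1 → 1. Observed 0.
  g1 stuck-at-0: output 1 ✗
  g1 stuck-at-1: output 1 ✗
  g2 stuck-at-0: output 1 ✗
  g2 stuck-at-1: output 1 ✗
  g3 stuck-at-0: output 1 ✗
  g3 stuck-at-1: output 0 ✓
  g4 stuck-at-0: output 1 ✗
  g4 stuck-at-1: output 0 ✓
  g5 stuck-at-0: output 1 ✗
  g5 stuck-at-1: output 1 ✗
  g6 stuck-at-0: output 0 ✓
  g6 stuck-at-1: output 1 ✗
Consistent faults: {g3 stuck-at-1, g4 stuck-at-1, g6 stuck-at-0} — 3 in all.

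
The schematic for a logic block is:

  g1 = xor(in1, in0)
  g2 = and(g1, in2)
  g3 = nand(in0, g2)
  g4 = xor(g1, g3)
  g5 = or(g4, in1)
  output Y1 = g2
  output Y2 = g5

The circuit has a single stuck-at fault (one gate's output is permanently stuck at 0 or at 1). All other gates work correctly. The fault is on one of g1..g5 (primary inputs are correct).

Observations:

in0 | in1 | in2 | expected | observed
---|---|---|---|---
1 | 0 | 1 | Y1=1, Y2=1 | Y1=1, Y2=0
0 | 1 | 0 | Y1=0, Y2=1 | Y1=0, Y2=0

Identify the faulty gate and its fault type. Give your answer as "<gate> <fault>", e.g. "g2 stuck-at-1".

Fault-free values for test 1 (in0=1, in1=0, in2=1): g1=1, g2=1, g3=0, g4=1, g5=1, giving Y1=1, Y2=1. Observed Y1=1, Y2=0.
Test 1: faults giving observed Y1=1, Y2=0 are {g3 stuck-at-1, g4 stuck-at-0, g5 stuck-at-0}.
Test 2 (in0=0, in1=1, in2=0): fault-free g1=1, g2=0, g3=1, g4=0, g5=1 → Y1=0, Y2=1; observed Y1=0, Y2=0. Eliminates g3 stuck-at-1, g4 stuck-at-0.
Only g5 stuck-at-0 is consistent with every test.

g5 stuck-at-0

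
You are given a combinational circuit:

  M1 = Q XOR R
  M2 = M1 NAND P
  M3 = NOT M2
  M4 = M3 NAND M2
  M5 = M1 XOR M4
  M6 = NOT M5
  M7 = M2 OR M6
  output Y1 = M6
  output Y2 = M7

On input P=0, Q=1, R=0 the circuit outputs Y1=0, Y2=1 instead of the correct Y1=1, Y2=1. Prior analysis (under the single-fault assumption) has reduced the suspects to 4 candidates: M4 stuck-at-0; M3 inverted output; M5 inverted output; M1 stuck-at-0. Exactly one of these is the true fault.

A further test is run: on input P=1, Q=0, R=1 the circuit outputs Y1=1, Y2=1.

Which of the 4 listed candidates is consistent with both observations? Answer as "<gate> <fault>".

M3 inverted output

Evaluate each candidate on input P=1, Q=0, R=1:
  M4 stuck-at-0: M1=1, M2=0, M3=1, M4=0 [stuck-at-0], M5=1, M6=0, M7=0 → Y1=0, Y2=0 — eliminated
  M3 inverted output: M1=1, M2=0, M3=0 [inverted output], M4=1, M5=0, M6=1, M7=1 → Y1=1, Y2=1 — matches
  M5 inverted output: M1=1, M2=0, M3=1, M4=1, M5=1 [inverted output], M6=0, M7=0 → Y1=0, Y2=0 — eliminated
  M1 stuck-at-0: M1=0 [stuck-at-0], M2=1, M3=0, M4=1, M5=1, M6=0, M7=1 → Y1=0, Y2=1 — eliminated
Only M3 inverted output reproduces the observed Y1=1, Y2=1.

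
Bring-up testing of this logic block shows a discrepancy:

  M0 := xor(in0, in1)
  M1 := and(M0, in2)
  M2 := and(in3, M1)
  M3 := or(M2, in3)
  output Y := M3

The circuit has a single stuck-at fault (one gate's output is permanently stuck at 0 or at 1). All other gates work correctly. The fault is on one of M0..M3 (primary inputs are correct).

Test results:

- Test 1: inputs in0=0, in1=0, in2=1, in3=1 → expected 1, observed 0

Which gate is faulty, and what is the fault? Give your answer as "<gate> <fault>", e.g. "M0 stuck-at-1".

M3 stuck-at-0

Fault-free values for test 1 (in0=0, in1=0, in2=1, in3=1): M0=0, M1=0, M2=0, M3=1, giving Y=1. Observed 0.
Test 1: faults giving observed 0 are {M3 stuck-at-0}.
Only M3 stuck-at-0 is consistent with every test.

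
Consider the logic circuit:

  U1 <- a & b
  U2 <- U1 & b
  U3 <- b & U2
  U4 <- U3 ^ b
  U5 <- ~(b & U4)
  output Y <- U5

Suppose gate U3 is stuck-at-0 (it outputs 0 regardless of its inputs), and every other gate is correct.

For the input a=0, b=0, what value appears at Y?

1

Propagate with U3 forced: U1=0, U2=0, U3=0 [stuck-at-0], U4=0, U5=1.
So Y = 1. (Same as the fault-free value — the fault is masked on this input.)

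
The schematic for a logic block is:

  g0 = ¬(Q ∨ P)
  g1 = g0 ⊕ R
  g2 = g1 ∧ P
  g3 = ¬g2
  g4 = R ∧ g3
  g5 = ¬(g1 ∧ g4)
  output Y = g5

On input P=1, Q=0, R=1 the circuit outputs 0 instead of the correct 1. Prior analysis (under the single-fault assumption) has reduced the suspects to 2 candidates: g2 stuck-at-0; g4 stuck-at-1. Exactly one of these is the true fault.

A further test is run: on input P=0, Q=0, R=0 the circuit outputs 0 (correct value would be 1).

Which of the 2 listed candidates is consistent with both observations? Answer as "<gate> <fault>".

g4 stuck-at-1

Evaluate each candidate on input P=0, Q=0, R=0:
  g2 stuck-at-0: g0=1, g1=1, g2=0 [stuck-at-0], g3=1, g4=0, g5=1 → 1 — eliminated
  g4 stuck-at-1: g0=1, g1=1, g2=0, g3=1, g4=1 [stuck-at-1], g5=0 → 0 — matches
Only g4 stuck-at-1 reproduces the observed 0.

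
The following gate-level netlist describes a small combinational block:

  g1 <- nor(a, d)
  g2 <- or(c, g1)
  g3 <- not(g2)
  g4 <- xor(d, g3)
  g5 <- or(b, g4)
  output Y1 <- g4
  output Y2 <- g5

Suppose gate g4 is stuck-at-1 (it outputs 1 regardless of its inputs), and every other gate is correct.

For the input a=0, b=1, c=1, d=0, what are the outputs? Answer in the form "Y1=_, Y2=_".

Y1=1, Y2=1

Propagate with g4 forced: g1=1, g2=1, g3=0, g4=1 [stuck-at-1], g5=1.
So the outputs are Y1=1, Y2=1. (Without the fault they would be Y1=0, Y2=1.)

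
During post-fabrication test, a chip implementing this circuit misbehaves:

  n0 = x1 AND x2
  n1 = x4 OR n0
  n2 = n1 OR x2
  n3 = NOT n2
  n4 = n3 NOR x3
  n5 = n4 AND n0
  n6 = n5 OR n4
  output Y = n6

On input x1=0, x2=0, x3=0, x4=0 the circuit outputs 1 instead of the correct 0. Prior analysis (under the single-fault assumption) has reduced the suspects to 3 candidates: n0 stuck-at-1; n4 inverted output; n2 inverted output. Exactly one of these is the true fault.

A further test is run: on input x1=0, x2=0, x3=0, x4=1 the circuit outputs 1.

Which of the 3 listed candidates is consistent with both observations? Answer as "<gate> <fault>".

Evaluate each candidate on input x1=0, x2=0, x3=0, x4=1:
  n0 stuck-at-1: n0=1 [stuck-at-1], n1=1, n2=1, n3=0, n4=1, n5=1, n6=1 → 1 — matches
  n4 inverted output: n0=0, n1=1, n2=1, n3=0, n4=0 [inverted output], n5=0, n6=0 → 0 — eliminated
  n2 inverted output: n0=0, n1=1, n2=0 [inverted output], n3=1, n4=0, n5=0, n6=0 → 0 — eliminated
Only n0 stuck-at-1 reproduces the observed 1.

n0 stuck-at-1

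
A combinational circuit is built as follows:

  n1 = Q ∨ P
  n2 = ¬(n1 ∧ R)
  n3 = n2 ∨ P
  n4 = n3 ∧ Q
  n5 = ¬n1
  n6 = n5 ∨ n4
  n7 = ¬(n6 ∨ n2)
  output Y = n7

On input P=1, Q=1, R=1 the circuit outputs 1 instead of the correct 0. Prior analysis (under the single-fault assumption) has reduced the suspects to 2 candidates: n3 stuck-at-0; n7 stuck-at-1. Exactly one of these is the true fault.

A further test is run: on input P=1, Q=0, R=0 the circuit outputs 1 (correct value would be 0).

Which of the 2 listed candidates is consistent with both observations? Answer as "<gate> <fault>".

Evaluate each candidate on input P=1, Q=0, R=0:
  n3 stuck-at-0: n1=1, n2=1, n3=0 [stuck-at-0], n4=0, n5=0, n6=0, n7=0 → 0 — eliminated
  n7 stuck-at-1: n1=1, n2=1, n3=1, n4=0, n5=0, n6=0, n7=1 [stuck-at-1] → 1 — matches
Only n7 stuck-at-1 reproduces the observed 1.

n7 stuck-at-1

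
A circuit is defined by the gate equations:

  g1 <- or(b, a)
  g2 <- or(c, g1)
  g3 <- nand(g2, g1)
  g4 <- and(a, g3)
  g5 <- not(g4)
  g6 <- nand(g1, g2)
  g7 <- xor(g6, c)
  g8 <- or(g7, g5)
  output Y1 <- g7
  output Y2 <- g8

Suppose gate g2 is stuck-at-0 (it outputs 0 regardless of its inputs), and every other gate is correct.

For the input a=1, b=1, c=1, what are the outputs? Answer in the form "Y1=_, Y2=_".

Y1=0, Y2=0

Propagate with g2 forced: g1=1, g2=0 [stuck-at-0], g3=1, g4=1, g5=0, g6=1, g7=0, g8=0.
So the outputs are Y1=0, Y2=0. (Without the fault they would be Y1=1, Y2=1.)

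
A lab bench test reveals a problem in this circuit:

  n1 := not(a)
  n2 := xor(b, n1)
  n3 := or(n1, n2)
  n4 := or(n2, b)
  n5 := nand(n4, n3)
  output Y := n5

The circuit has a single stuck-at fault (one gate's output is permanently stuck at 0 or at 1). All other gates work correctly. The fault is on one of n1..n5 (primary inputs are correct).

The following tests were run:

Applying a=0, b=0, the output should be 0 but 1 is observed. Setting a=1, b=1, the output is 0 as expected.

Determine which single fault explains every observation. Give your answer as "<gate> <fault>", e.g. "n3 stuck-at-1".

Fault-free values for test 1 (a=0, b=0): n1=1, n2=1, n3=1, n4=1, n5=0, giving Y=0. Observed 1.
Test 1: faults giving observed 1 are {n1 stuck-at-0, n2 stuck-at-0, n3 stuck-at-0, n4 stuck-at-0, n5 stuck-at-1}.
Test 2 (a=1, b=1): fault-free n1=0, n2=1, n3=1, n4=1, n5=0 → 0; observed 0. Eliminates n2 stuck-at-0, n3 stuck-at-0, n4 stuck-at-0, n5 stuck-at-1.
Only n1 stuck-at-0 is consistent with every test.

n1 stuck-at-0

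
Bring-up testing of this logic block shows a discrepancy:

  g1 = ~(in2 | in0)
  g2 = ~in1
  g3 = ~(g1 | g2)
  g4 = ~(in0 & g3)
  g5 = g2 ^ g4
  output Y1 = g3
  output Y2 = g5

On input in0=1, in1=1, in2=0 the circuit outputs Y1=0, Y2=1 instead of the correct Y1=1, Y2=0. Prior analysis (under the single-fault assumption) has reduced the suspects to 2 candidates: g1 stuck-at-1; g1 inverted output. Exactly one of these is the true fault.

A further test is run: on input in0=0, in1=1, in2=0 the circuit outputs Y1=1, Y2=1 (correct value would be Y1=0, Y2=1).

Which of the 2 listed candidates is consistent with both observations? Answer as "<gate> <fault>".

g1 inverted output

Evaluate each candidate on input in0=0, in1=1, in2=0:
  g1 stuck-at-1: g1=1 [stuck-at-1], g2=0, g3=0, g4=1, g5=1 → Y1=0, Y2=1 — eliminated
  g1 inverted output: g1=0 [inverted output], g2=0, g3=1, g4=1, g5=1 → Y1=1, Y2=1 — matches
Only g1 inverted output reproduces the observed Y1=1, Y2=1.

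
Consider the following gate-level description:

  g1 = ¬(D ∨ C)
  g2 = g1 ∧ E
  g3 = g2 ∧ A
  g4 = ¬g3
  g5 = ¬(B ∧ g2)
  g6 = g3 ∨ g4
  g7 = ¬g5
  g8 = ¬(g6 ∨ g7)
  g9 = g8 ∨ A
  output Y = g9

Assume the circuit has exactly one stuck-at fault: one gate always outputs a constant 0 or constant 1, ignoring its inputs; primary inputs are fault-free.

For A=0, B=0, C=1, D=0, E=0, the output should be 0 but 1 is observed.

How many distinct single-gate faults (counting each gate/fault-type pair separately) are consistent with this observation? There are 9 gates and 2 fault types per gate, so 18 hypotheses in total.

Fault-free: g1=0, g2=0, g3=0, g4=1, g5=1, g6=1, g7=0, g8=0, g9=0 → 0. Observed 1.
  g1: none of the 2 fault types match ✗
  g2: none of the 2 fault types match ✗
  g3: none of the 2 fault types match ✗
  g4: stuck-at-0 ✓; others ✗
  g5: none of the 2 fault types match ✗
  g6: stuck-at-0 ✓; others ✗
  g7: none of the 2 fault types match ✗
  g8: stuck-at-1 ✓; others ✗
  g9: stuck-at-1 ✓; others ✗
Consistent faults: {g4 stuck-at-0, g6 stuck-at-0, g8 stuck-at-1, g9 stuck-at-1} — 4 in all.

4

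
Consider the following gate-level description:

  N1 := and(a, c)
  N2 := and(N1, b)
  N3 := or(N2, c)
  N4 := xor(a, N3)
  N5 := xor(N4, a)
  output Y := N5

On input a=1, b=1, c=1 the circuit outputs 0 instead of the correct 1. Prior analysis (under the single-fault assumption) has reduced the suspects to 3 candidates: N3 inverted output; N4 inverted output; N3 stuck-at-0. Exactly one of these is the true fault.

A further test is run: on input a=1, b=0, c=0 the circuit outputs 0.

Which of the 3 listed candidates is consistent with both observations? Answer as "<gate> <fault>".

Evaluate each candidate on input a=1, b=0, c=0:
  N3 inverted output: N1=0, N2=0, N3=1 [inverted output], N4=0, N5=1 → 1 — eliminated
  N4 inverted output: N1=0, N2=0, N3=0, N4=0 [inverted output], N5=1 → 1 — eliminated
  N3 stuck-at-0: N1=0, N2=0, N3=0 [stuck-at-0], N4=1, N5=0 → 0 — matches
Only N3 stuck-at-0 reproduces the observed 0.

N3 stuck-at-0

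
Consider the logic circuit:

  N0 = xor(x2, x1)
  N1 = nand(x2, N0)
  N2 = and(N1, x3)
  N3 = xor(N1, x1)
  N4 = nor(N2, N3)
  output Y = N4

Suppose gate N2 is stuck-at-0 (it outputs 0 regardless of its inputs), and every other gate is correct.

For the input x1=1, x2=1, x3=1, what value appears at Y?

Propagate with N2 forced: N0=0, N1=1, N2=0 [stuck-at-0], N3=0, N4=1.
So Y = 1. (Without the fault it would be 0.)

1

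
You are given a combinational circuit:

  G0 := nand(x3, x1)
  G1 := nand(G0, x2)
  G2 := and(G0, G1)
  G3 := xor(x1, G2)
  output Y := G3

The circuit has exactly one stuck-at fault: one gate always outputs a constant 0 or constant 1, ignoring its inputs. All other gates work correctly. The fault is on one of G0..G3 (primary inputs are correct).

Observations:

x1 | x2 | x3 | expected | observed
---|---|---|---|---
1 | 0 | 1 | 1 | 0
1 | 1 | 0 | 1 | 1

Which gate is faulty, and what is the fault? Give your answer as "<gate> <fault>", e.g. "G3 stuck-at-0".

Fault-free values for test 1 (x1=1, x2=0, x3=1): G0=0, G1=1, G2=0, G3=1, giving Y=1. Observed 0.
Test 1: faults giving observed 0 are {G0 stuck-at-1, G2 stuck-at-1, G3 stuck-at-0}.
Test 2 (x1=1, x2=1, x3=0): fault-free G0=1, G1=0, G2=0, G3=1 → 1; observed 1. Eliminates G2 stuck-at-1, G3 stuck-at-0.
Only G0 stuck-at-1 is consistent with every test.

G0 stuck-at-1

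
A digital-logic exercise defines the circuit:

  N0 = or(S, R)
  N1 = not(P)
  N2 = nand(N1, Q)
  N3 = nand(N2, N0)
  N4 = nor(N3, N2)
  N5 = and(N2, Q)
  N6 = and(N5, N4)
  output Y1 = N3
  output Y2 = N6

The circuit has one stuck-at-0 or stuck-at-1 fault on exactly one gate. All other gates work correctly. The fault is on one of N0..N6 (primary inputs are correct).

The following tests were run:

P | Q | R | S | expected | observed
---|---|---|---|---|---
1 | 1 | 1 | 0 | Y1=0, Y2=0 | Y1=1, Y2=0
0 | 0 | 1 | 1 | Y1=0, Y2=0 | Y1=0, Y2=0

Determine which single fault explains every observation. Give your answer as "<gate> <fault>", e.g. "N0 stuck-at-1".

Fault-free values for test 1 (P=1, Q=1, R=1, S=0): N0=1, N1=0, N2=1, N3=0, N4=0, N5=1, N6=0, giving Y1=0, Y2=0. Observed Y1=1, Y2=0.
Test 1: faults giving observed Y1=1, Y2=0 are {N0 stuck-at-0, N1 stuck-at-1, N2 stuck-at-0, N3 stuck-at-1}.
Test 2 (P=0, Q=0, R=1, S=1): fault-free N0=1, N1=1, N2=1, N3=0, N4=0, N5=0, N6=0 → Y1=0, Y2=0; observed Y1=0, Y2=0. Eliminates N0 stuck-at-0, N2 stuck-at-0, N3 stuck-at-1.
Only N1 stuck-at-1 is consistent with every test.

N1 stuck-at-1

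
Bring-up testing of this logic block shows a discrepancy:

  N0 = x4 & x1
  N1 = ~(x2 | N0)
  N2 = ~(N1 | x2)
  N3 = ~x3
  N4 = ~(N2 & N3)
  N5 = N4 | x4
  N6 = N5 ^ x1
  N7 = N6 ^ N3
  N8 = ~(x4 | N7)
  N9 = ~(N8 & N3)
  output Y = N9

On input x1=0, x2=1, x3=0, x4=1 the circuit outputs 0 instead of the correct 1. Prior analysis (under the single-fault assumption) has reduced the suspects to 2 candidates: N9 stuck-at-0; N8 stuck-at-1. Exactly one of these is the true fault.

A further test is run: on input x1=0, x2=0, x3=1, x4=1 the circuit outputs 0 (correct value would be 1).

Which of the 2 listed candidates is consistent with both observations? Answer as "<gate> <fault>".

N9 stuck-at-0

Evaluate each candidate on input x1=0, x2=0, x3=1, x4=1:
  N9 stuck-at-0: N0=0, N1=1, N2=0, N3=0, N4=1, N5=1, N6=1, N7=1, N8=0, N9=0 [stuck-at-0] → 0 — matches
  N8 stuck-at-1: N0=0, N1=1, N2=0, N3=0, N4=1, N5=1, N6=1, N7=1, N8=1 [stuck-at-1], N9=1 → 1 — eliminated
Only N9 stuck-at-0 reproduces the observed 0.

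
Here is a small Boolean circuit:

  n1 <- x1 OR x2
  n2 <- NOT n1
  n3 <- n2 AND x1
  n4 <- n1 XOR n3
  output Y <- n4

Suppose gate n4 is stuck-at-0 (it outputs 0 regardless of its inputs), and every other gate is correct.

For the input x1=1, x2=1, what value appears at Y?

Propagate with n4 forced: n1=1, n2=0, n3=0, n4=0 [stuck-at-0].
So Y = 0. (Without the fault it would be 1.)

0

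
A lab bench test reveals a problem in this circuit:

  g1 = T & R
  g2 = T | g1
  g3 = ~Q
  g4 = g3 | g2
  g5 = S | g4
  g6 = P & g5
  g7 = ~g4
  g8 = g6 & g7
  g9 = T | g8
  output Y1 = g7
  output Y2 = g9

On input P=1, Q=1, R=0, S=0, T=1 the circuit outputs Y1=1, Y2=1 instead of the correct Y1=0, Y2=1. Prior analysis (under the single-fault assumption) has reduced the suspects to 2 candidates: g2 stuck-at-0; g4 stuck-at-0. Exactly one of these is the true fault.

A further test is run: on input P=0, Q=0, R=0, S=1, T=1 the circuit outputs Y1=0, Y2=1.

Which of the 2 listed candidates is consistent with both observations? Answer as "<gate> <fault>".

Evaluate each candidate on input P=0, Q=0, R=0, S=1, T=1:
  g2 stuck-at-0: g1=0, g2=0 [stuck-at-0], g3=1, g4=1, g5=1, g6=0, g7=0, g8=0, g9=1 → Y1=0, Y2=1 — matches
  g4 stuck-at-0: g1=0, g2=1, g3=1, g4=0 [stuck-at-0], g5=1, g6=0, g7=1, g8=0, g9=1 → Y1=1, Y2=1 — eliminated
Only g2 stuck-at-0 reproduces the observed Y1=0, Y2=1.

g2 stuck-at-0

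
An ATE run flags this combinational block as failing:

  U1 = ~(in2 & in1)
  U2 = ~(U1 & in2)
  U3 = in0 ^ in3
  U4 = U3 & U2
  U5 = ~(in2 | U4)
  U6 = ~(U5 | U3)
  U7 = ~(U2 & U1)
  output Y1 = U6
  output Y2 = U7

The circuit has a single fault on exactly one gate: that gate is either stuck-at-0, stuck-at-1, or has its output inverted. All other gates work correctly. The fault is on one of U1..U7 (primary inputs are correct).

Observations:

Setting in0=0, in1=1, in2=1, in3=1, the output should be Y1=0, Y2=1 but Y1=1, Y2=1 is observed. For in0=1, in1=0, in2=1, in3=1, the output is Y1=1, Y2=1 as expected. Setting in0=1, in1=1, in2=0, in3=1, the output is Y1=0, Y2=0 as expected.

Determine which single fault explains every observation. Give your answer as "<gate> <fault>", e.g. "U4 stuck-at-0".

Fault-free values for test 1 (in0=0, in1=1, in2=1, in3=1): U1=0, U2=1, U3=1, U4=1, U5=0, U6=0, U7=1, giving Y1=0, Y2=1. Observed Y1=1, Y2=1.
Test 1: faults giving observed Y1=1, Y2=1 are {U3 stuck-at-0, U3 inverted output, U6 stuck-at-1, U6 inverted output}.
Test 2 (in0=1, in1=0, in2=1, in3=1): fault-free U1=1, U2=0, U3=0, U4=0, U5=0, U6=1, U7=1 → Y1=1, Y2=1; observed Y1=1, Y2=1. Eliminates U3 inverted output, U6 inverted output.
Test 3 (in0=1, in1=1, in2=0, in3=1): fault-free U1=1, U2=1, U3=0, U4=0, U5=1, U6=0, U7=0 → Y1=0, Y2=0; observed Y1=0, Y2=0. Eliminates U6 stuck-at-1.
Only U3 stuck-at-0 is consistent with every test.

U3 stuck-at-0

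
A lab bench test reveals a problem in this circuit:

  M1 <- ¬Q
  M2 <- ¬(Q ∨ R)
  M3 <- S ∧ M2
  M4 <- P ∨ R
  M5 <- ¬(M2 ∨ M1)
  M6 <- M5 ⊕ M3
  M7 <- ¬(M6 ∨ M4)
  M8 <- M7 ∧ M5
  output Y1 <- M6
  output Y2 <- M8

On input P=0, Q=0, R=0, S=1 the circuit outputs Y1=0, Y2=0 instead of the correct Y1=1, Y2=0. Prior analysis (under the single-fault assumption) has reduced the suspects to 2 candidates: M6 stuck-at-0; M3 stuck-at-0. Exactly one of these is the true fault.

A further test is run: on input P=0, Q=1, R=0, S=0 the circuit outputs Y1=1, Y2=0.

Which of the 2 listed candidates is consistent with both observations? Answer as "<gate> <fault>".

M3 stuck-at-0

Evaluate each candidate on input P=0, Q=1, R=0, S=0:
  M6 stuck-at-0: M1=0, M2=0, M3=0, M4=0, M5=1, M6=0 [stuck-at-0], M7=1, M8=1 → Y1=0, Y2=1 — eliminated
  M3 stuck-at-0: M1=0, M2=0, M3=0 [stuck-at-0], M4=0, M5=1, M6=1, M7=0, M8=0 → Y1=1, Y2=0 — matches
Only M3 stuck-at-0 reproduces the observed Y1=1, Y2=0.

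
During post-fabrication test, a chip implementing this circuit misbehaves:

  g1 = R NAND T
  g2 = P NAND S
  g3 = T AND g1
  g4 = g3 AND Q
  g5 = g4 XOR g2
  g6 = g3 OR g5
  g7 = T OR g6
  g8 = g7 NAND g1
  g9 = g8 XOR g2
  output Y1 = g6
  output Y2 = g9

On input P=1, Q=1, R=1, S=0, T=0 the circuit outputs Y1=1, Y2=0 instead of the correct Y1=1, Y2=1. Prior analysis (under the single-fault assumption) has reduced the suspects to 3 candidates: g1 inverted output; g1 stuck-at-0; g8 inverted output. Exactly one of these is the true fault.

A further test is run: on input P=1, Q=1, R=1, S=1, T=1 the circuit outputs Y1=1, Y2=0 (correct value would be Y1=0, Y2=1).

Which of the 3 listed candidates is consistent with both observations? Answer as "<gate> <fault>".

g1 inverted output

Evaluate each candidate on input P=1, Q=1, R=1, S=1, T=1:
  g1 inverted output: g1=1 [inverted output], g2=0, g3=1, g4=1, g5=1, g6=1, g7=1, g8=0, g9=0 → Y1=1, Y2=0 — matches
  g1 stuck-at-0: g1=0 [stuck-at-0], g2=0, g3=0, g4=0, g5=0, g6=0, g7=1, g8=1, g9=1 → Y1=0, Y2=1 — eliminated
  g8 inverted output: g1=0, g2=0, g3=0, g4=0, g5=0, g6=0, g7=1, g8=0 [inverted output], g9=0 → Y1=0, Y2=0 — eliminated
Only g1 inverted output reproduces the observed Y1=1, Y2=0.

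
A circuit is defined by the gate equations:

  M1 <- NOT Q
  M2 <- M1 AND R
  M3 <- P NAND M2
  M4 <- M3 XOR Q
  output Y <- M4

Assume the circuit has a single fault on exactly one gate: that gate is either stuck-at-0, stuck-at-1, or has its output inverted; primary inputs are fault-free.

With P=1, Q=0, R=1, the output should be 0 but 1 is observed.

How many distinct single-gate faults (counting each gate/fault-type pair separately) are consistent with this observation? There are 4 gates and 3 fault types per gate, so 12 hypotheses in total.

Fault-free: M1=1, M2=1, M3=0, M4=0 → 0. Observed 1.
  M1 stuck-at-0: output 1 ✓
  M1 stuck-at-1: output 0 ✗
  M1 inverted output: output 1 ✓
  M2 stuck-at-0: output 1 ✓
  M2 stuck-at-1: output 0 ✗
  M2 inverted output: output 1 ✓
  M3 stuck-at-0: output 0 ✗
  M3 stuck-at-1: output 1 ✓
  M3 inverted output: output 1 ✓
  M4 stuck-at-0: output 0 ✗
  M4 stuck-at-1: output 1 ✓
  M4 inverted output: output 1 ✓
Consistent faults: {M1 stuck-at-0, M1 inverted output, M2 stuck-at-0, M2 inverted output, M3 stuck-at-1, M3 inverted output, M4 stuck-at-1, M4 inverted output} — 8 in all.

8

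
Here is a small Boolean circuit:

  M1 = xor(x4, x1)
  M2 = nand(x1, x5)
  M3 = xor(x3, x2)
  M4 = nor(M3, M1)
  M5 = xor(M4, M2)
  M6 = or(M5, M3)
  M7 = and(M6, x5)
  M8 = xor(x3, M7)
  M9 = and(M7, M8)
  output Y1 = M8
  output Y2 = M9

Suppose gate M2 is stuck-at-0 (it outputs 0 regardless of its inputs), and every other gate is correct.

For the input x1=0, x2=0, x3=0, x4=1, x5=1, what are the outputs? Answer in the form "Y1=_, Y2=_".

Propagate with M2 forced: M1=1, M2=0 [stuck-at-0], M3=0, M4=0, M5=0, M6=0, M7=0, M8=0, M9=0.
So the outputs are Y1=0, Y2=0. (Without the fault they would be Y1=1, Y2=1.)

Y1=0, Y2=0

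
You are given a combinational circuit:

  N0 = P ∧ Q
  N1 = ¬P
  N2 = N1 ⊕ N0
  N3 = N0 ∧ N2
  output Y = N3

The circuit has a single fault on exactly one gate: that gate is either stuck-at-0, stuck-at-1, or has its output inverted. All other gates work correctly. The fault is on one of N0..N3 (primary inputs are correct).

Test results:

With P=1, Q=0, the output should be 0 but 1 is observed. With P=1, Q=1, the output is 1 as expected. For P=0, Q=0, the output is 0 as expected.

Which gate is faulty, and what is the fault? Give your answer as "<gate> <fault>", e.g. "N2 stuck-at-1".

N0 stuck-at-1

Fault-free values for test 1 (P=1, Q=0): N0=0, N1=0, N2=0, N3=0, giving Y=0. Observed 1.
Test 1: faults giving observed 1 are {N0 stuck-at-1, N0 inverted output, N3 stuck-at-1, N3 inverted output}.
Test 2 (P=1, Q=1): fault-free N0=1, N1=0, N2=1, N3=1 → 1; observed 1. Eliminates N0 inverted output, N3 inverted output.
Test 3 (P=0, Q=0): fault-free N0=0, N1=1, N2=1, N3=0 → 0; observed 0. Eliminates N3 stuck-at-1.
Only N0 stuck-at-1 is consistent with every test.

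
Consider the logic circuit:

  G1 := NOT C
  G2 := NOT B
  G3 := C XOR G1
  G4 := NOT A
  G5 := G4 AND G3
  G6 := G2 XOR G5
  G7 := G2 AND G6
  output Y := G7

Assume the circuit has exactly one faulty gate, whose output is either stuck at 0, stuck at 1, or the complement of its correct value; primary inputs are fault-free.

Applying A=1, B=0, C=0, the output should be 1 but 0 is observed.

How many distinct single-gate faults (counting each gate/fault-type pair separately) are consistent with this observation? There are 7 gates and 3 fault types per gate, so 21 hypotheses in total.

Fault-free: G1=1, G2=1, G3=1, G4=0, G5=0, G6=1, G7=1 → 1. Observed 0.
  G1: none of the 3 fault types match ✗
  G2: stuck-at-0, inverted output ✓; others ✗
  G3: none of the 3 fault types match ✗
  G4: stuck-at-1, inverted output ✓; others ✗
  G5: stuck-at-1, inverted output ✓; others ✗
  G6: stuck-at-0, inverted output ✓; others ✗
  G7: stuck-at-0, inverted output ✓; others ✗
Consistent faults: {G2 stuck-at-0, G2 inverted output, G4 stuck-at-1, G4 inverted output, G5 stuck-at-1, G5 inverted output, G6 stuck-at-0, G6 inverted output, G7 stuck-at-0, G7 inverted output} — 10 in all.

10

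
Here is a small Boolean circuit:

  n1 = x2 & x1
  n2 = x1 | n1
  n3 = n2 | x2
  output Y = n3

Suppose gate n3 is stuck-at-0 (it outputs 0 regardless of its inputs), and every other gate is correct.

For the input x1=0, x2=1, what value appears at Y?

Propagate with n3 forced: n1=0, n2=0, n3=0 [stuck-at-0].
So Y = 0. (Without the fault it would be 1.)

0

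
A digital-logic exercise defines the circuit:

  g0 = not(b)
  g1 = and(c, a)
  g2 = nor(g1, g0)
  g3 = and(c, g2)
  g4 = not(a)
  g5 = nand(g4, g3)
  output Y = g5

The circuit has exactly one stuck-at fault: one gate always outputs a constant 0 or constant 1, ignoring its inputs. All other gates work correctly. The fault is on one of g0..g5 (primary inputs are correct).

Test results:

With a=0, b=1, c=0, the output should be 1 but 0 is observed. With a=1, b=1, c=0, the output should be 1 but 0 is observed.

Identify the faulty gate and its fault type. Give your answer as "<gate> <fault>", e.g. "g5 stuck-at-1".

Fault-free values for test 1 (a=0, b=1, c=0): g0=0, g1=0, g2=1, g3=0, g4=1, g5=1, giving Y=1. Observed 0.
Test 1: faults giving observed 0 are {g3 stuck-at-1, g5 stuck-at-0}.
Test 2 (a=1, b=1, c=0): fault-free g0=0, g1=0, g2=1, g3=0, g4=0, g5=1 → 1; observed 0. Eliminates g3 stuck-at-1.
Only g5 stuck-at-0 is consistent with every test.

g5 stuck-at-0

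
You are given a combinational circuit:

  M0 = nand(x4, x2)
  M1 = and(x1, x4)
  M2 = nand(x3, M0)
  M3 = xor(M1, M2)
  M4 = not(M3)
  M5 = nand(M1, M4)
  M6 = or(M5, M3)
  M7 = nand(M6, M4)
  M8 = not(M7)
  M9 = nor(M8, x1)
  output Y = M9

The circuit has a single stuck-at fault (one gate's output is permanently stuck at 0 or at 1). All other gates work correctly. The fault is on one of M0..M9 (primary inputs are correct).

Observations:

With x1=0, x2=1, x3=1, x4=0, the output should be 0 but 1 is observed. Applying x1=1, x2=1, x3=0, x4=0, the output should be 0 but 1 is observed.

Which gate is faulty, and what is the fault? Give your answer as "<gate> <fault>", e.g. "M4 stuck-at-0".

Fault-free values for test 1 (x1=0, x2=1, x3=1, x4=0): M0=1, M1=0, M2=0, M3=0, M4=1, M5=1, M6=1, M7=0, M8=1, M9=0, giving Y=0. Observed 1.
Test 1: faults giving observed 1 are {M0 stuck-at-0, M1 stuck-at-1, M2 stuck-at-1, M3 stuck-at-1, M4 stuck-at-0, M5 stuck-at-0, M6 stuck-at-0, M7 stuck-at-1, M8 stuck-at-0, M9 stuck-at-1}.
Test 2 (x1=1, x2=1, x3=0, x4=0): fault-free M0=1, M1=0, M2=1, M3=1, M4=0, M5=1, M6=1, M7=1, M8=0, M9=0 → 0; observed 1. Eliminates M0 stuck-at-0, M1 stuck-at-1, M2 stuck-at-1, M3 stuck-at-1, M4 stuck-at-0, M5 stuck-at-0, M6 stuck-at-0, M7 stuck-at-1, M8 stuck-at-0.
Only M9 stuck-at-1 is consistent with every test.

M9 stuck-at-1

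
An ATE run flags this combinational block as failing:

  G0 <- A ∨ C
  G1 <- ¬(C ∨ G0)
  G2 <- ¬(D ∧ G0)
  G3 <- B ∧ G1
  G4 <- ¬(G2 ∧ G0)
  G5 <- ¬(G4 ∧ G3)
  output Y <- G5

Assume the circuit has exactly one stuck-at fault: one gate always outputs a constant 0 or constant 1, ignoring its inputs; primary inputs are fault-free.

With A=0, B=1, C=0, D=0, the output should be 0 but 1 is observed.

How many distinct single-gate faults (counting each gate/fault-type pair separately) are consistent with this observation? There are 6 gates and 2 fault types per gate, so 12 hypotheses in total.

5

Fault-free: G0=0, G1=1, G2=1, G3=1, G4=1, G5=0 → 0. Observed 1.
  G0 stuck-at-0: output 0 ✗
  G0 stuck-at-1: output 1 ✓
  G1 stuck-at-0: output 1 ✓
  G1 stuck-at-1: output 0 ✗
  G2 stuck-at-0: output 0 ✗
  G2 stuck-at-1: output 0 ✗
  G3 stuck-at-0: output 1 ✓
  G3 stuck-at-1: output 0 ✗
  G4 stuck-at-0: output 1 ✓
  G4 stuck-at-1: output 0 ✗
  G5 stuck-at-0: output 0 ✗
  G5 stuck-at-1: output 1 ✓
Consistent faults: {G0 stuck-at-1, G1 stuck-at-0, G3 stuck-at-0, G4 stuck-at-0, G5 stuck-at-1} — 5 in all.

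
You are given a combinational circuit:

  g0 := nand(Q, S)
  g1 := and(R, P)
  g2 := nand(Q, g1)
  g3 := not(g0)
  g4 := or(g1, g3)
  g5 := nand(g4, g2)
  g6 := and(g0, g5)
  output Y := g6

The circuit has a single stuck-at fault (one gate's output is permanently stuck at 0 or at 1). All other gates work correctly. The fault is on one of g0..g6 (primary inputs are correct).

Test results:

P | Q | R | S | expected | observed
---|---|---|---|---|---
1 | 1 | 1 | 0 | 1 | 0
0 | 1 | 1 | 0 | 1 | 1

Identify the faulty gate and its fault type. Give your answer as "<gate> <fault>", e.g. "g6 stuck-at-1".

g2 stuck-at-1

Fault-free values for test 1 (P=1, Q=1, R=1, S=0): g0=1, g1=1, g2=0, g3=0, g4=1, g5=1, g6=1, giving Y=1. Observed 0.
Test 1: faults giving observed 0 are {g0 stuck-at-0, g2 stuck-at-1, g5 stuck-at-0, g6 stuck-at-0}.
Test 2 (P=0, Q=1, R=1, S=0): fault-free g0=1, g1=0, g2=1, g3=0, g4=0, g5=1, g6=1 → 1; observed 1. Eliminates g0 stuck-at-0, g5 stuck-at-0, g6 stuck-at-0.
Only g2 stuck-at-1 is consistent with every test.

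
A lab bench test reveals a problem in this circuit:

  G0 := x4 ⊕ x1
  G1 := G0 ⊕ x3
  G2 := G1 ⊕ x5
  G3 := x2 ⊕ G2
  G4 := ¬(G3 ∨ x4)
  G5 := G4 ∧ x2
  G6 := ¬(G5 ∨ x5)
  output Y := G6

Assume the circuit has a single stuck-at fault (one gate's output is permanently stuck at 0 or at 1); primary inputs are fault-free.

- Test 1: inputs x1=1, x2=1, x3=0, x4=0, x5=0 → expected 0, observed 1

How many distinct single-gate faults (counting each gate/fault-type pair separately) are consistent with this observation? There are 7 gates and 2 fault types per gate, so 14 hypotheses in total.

7

Fault-free: G0=1, G1=1, G2=1, G3=0, G4=1, G5=1, G6=0 → 0. Observed 1.
  G0 stuck-at-0: output 1 ✓
  G0 stuck-at-1: output 0 ✗
  G1 stuck-at-0: output 1 ✓
  G1 stuck-at-1: output 0 ✗
  G2 stuck-at-0: output 1 ✓
  G2 stuck-at-1: output 0 ✗
  G3 stuck-at-0: output 0 ✗
  G3 stuck-at-1: output 1 ✓
  G4 stuck-at-0: output 1 ✓
  G4 stuck-at-1: output 0 ✗
  G5 stuck-at-0: output 1 ✓
  G5 stuck-at-1: output 0 ✗
  G6 stuck-at-0: output 0 ✗
  G6 stuck-at-1: output 1 ✓
Consistent faults: {G0 stuck-at-0, G1 stuck-at-0, G2 stuck-at-0, G3 stuck-at-1, G4 stuck-at-0, G5 stuck-at-0, G6 stuck-at-1} — 7 in all.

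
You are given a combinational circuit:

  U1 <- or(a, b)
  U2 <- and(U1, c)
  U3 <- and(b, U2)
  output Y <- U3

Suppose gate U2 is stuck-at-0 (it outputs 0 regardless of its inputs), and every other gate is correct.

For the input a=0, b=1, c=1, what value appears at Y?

Propagate with U2 forced: U1=1, U2=0 [stuck-at-0], U3=0.
So Y = 0. (Without the fault it would be 1.)

0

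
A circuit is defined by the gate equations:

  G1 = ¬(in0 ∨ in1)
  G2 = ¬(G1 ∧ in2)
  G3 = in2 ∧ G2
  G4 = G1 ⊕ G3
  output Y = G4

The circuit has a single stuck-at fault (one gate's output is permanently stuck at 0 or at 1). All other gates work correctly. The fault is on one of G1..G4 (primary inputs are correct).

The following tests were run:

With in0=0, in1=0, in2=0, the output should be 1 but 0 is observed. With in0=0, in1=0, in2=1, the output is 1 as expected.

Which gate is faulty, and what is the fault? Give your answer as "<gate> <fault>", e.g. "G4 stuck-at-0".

Fault-free values for test 1 (in0=0, in1=0, in2=0): G1=1, G2=1, G3=0, G4=1, giving Y=1. Observed 0.
Test 1: faults giving observed 0 are {G1 stuck-at-0, G3 stuck-at-1, G4 stuck-at-0}.
Test 2 (in0=0, in1=0, in2=1): fault-free G1=1, G2=0, G3=0, G4=1 → 1; observed 1. Eliminates G3 stuck-at-1, G4 stuck-at-0.
Only G1 stuck-at-0 is consistent with every test.

G1 stuck-at-0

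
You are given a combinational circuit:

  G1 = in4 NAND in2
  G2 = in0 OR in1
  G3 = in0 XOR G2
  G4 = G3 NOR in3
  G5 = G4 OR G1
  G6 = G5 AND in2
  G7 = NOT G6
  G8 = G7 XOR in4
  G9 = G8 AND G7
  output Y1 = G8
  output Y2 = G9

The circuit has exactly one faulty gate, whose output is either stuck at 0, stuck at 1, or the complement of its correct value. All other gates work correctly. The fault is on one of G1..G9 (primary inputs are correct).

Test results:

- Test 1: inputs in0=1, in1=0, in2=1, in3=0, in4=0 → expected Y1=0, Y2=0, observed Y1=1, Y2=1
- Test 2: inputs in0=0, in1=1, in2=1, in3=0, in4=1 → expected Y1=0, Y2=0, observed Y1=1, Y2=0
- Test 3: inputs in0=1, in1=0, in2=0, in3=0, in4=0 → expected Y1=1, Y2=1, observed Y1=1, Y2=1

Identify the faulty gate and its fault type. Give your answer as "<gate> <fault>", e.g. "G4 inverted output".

Fault-free values for test 1 (in0=1, in1=0, in2=1, in3=0, in4=0): G1=1, G2=1, G3=0, G4=1, G5=1, G6=1, G7=0, G8=0, G9=0, giving Y1=0, Y2=0. Observed Y1=1, Y2=1.
Test 1: faults giving observed Y1=1, Y2=1 are {G5 stuck-at-0, G5 inverted output, G6 stuck-at-0, G6 inverted output, G7 stuck-at-1, G7 inverted output}.
Test 2 (in0=0, in1=1, in2=1, in3=0, in4=1): fault-free G1=0, G2=1, G3=1, G4=0, G5=0, G6=0, G7=1, G8=0, G9=0 → Y1=0, Y2=0; observed Y1=1, Y2=0. Eliminates G5 stuck-at-0, G6 stuck-at-0, G7 stuck-at-1.
Test 3 (in0=1, in1=0, in2=0, in3=0, in4=0): fault-free G1=1, G2=1, G3=0, G4=1, G5=1, G6=0, G7=1, G8=1, G9=1 → Y1=1, Y2=1; observed Y1=1, Y2=1. Eliminates G6 inverted output, G7 inverted output.
Only G5 inverted output is consistent with every test.

G5 inverted output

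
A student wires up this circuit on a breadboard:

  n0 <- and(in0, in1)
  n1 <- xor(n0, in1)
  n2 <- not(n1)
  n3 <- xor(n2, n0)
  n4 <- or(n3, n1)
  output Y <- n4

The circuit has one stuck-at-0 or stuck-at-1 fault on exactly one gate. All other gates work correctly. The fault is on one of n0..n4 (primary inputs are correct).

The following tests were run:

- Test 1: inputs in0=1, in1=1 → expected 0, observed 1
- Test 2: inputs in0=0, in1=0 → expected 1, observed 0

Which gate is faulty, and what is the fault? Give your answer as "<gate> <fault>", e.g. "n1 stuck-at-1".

Fault-free values for test 1 (in0=1, in1=1): n0=1, n1=0, n2=1, n3=0, n4=0, giving Y=0. Observed 1.
Test 1: faults giving observed 1 are {n0 stuck-at-0, n1 stuck-at-1, n2 stuck-at-0, n3 stuck-at-1, n4 stuck-at-1}.
Test 2 (in0=0, in1=0): fault-free n0=0, n1=0, n2=1, n3=1, n4=1 → 1; observed 0. Eliminates n0 stuck-at-0, n1 stuck-at-1, n3 stuck-at-1, n4 stuck-at-1.
Only n2 stuck-at-0 is consistent with every test.

n2 stuck-at-0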